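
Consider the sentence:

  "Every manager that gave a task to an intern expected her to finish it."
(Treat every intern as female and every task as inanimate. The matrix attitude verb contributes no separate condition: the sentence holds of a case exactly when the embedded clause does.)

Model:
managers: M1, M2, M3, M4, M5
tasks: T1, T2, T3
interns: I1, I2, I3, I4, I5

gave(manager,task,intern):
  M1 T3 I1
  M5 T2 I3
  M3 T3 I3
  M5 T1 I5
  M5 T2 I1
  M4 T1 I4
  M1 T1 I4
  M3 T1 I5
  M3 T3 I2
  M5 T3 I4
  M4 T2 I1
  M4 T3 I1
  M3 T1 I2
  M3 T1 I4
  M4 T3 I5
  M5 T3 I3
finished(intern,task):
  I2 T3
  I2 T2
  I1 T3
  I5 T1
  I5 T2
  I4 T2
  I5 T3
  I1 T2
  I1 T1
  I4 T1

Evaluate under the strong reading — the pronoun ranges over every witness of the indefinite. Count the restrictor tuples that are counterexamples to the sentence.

"her" takes "an intern" as antecedent and "it" takes "a task"; both are donkey pronouns co-varying with the restrictor.
Strong reading: for every (m,t,i) with gave(m,t,i), finished(i,t).
Restrictor triples: (M1,T1,I4)→finished(I4,T1) ✓  (M1,T3,I1)→finished(I1,T3) ✓  (M3,T1,I2)→finished(I2,T1) ✗  (M3,T1,I4)→finished(I4,T1) ✓  (M3,T1,I5)→finished(I5,T1) ✓  (M3,T3,I2)→finished(I2,T3) ✓  (M3,T3,I3)→finished(I3,T3) ✗  (M4,T1,I4)→finished(I4,T1) ✓  (M4,T2,I1)→finished(I1,T2) ✓  (M4,T3,I1)→finished(I1,T3) ✓  (M4,T3,I5)→finished(I5,T3) ✓  (M5,T1,I5)→finished(I5,T1) ✓  (M5,T2,I1)→finished(I1,T2) ✓  (M5,T2,I3)→finished(I3,T2) ✗  (M5,T3,I3)→finished(I3,T3) ✗  (M5,T3,I4)→finished(I4,T3) ✗
Counterexamples (restrictor triples failing the scope): 5.

5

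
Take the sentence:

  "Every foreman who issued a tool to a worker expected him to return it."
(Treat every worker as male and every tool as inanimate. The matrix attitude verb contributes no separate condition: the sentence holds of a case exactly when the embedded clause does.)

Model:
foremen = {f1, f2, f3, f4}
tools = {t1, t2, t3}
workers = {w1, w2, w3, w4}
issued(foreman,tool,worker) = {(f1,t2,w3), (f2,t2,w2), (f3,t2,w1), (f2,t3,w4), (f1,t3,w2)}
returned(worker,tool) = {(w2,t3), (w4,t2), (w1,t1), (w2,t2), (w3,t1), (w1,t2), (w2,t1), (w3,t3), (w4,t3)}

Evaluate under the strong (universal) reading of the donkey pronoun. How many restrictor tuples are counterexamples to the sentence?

1

"him" takes "a worker" as antecedent and "it" takes "a tool"; both are donkey pronouns co-varying with the restrictor.
Strong reading: for every (f,t,w) with issued(f,t,w), returned(w,t).
Restrictor triples: (f1,t2,w3)→returned(w3,t2) ✗  (f1,t3,w2)→returned(w2,t3) ✓  (f2,t2,w2)→returned(w2,t2) ✓  (f2,t3,w4)→returned(w4,t3) ✓  (f3,t2,w1)→returned(w1,t2) ✓
Counterexamples (restrictor triples failing the scope): 1.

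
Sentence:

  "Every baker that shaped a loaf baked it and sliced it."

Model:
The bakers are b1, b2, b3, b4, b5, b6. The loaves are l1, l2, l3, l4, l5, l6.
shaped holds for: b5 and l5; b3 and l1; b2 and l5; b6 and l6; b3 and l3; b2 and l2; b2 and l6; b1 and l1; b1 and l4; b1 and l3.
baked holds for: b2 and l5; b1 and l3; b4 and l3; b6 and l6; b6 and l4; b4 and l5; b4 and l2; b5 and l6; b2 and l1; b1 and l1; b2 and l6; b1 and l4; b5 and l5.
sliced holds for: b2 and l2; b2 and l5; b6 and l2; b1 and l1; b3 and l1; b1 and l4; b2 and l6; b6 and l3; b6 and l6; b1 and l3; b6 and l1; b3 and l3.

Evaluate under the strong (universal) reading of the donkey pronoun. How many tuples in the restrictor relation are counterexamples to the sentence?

"it" takes "a loaf" as antecedent — a donkey pronoun bound across the clause boundary.
Strong reading: for every (b,l) with shaped(b,l), baked(b,l) ∧ sliced(b,l).
Restrictor pairs: (b1,l1) ✓  (b1,l3) ✓  (b1,l4) ✓  (b2,l2) ✗  (b2,l5) ✓  (b2,l6) ✓  (b3,l1) ✗  (b3,l3) ✗  (b5,l5) ✗  (b6,l6) ✓
Counterexamples (restrictor pairs failing the scope): 4.

4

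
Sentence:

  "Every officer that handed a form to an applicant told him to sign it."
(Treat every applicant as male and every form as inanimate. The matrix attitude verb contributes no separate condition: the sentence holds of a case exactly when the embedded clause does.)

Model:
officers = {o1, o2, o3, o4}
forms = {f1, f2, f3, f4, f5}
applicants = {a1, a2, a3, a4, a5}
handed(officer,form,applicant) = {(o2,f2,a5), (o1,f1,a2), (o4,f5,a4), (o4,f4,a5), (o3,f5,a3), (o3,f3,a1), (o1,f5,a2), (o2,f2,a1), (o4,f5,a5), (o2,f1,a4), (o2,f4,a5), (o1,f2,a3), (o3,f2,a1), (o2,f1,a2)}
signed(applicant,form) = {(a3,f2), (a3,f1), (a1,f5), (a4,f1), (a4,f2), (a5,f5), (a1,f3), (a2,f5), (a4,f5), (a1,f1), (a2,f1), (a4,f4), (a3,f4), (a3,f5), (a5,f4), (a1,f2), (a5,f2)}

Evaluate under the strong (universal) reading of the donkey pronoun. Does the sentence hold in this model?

True

"him" takes "an applicant" as antecedent and "it" takes "a form"; both are donkey pronouns co-varying with the restrictor.
Strong reading: for every (o,f,a) with handed(o,f,a), signed(a,f).
Restrictor triples: (o1,f1,a2)→signed(a2,f1) ✓  (o1,f2,a3)→signed(a3,f2) ✓  (o1,f5,a2)→signed(a2,f5) ✓  (o2,f1,a2)→signed(a2,f1) ✓  (o2,f1,a4)→signed(a4,f1) ✓  (o2,f2,a1)→signed(a1,f2) ✓  (o2,f2,a5)→signed(a5,f2) ✓  (o2,f4,a5)→signed(a5,f4) ✓  (o3,f2,a1)→signed(a1,f2) ✓  (o3,f3,a1)→signed(a1,f3) ✓  (o3,f5,a3)→signed(a3,f5) ✓  (o4,f4,a5)→signed(a5,f4) ✓  (o4,f5,a4)→signed(a4,f5) ✓  (o4,f5,a5)→signed(a5,f5) ✓
Every restrictor triple satisfies the scope.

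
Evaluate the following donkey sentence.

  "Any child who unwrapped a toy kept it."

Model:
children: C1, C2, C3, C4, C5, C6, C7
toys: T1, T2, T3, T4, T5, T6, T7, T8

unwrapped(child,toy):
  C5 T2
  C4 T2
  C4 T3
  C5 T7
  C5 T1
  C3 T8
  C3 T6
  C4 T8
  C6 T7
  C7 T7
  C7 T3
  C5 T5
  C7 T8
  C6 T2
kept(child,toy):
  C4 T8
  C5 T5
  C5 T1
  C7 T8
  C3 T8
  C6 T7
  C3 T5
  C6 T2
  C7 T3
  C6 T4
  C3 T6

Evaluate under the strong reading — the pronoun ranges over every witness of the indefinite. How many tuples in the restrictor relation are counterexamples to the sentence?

5

"it" takes "a toy" as antecedent — a donkey pronoun bound across the clause boundary.
Strong reading: for every (c,t) with unwrapped(c,t), kept(c,t).
Restrictor pairs: (C3,T6) ✓  (C3,T8) ✓  (C4,T2) ✗  (C4,T3) ✗  (C4,T8) ✓  (C5,T1) ✓  (C5,T2) ✗  (C5,T5) ✓  (C5,T7) ✗  (C6,T2) ✓  (C6,T7) ✓  (C7,T3) ✓  (C7,T7) ✗  (C7,T8) ✓
Counterexamples (restrictor pairs failing the scope): 5.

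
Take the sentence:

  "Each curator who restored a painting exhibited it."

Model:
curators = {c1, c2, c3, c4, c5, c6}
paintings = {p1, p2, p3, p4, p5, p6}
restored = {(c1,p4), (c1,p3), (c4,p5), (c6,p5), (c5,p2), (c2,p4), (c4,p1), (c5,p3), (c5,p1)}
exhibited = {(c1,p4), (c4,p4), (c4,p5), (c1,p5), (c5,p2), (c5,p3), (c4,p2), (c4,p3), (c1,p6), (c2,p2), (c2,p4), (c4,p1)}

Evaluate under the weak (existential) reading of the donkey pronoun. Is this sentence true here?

"it" takes "a painting" as antecedent — a donkey pronoun bound across the clause boundary.
Weak reading: every curator c with some restored-painting has at least one restored-painting p such that exhibited(c,p).
Per curator: c1:✓  c2:✓  c4:✓  c5:✓  c6:✗
c6 has no witness among its restored-paintings.

False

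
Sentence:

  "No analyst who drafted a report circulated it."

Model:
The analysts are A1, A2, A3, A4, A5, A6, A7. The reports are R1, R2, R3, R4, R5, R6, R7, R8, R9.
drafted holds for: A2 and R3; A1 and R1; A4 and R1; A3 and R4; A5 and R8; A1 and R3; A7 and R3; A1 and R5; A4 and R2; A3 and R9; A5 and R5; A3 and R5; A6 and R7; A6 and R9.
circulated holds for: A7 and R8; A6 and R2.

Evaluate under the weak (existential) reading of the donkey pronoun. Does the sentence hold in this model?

"it" takes "a report" as antecedent — a donkey pronoun bound across the clause boundary.
Truth condition: for no (a,r) with drafted(a,r) does circulated(a,r) hold.
Restrictor pairs — does the scope hold? (A1,R1):fails  (A1,R3):fails  (A1,R5):fails  (A2,R3):fails  (A3,R4):fails  (A3,R5):fails  (A3,R9):fails  (A4,R1):fails  (A4,R2):fails  (A5,R5):fails  (A5,R8):fails  (A6,R7):fails  (A6,R9):fails  (A7,R3):fails
Scope holds for no restrictor pair, so the sentence is true.

True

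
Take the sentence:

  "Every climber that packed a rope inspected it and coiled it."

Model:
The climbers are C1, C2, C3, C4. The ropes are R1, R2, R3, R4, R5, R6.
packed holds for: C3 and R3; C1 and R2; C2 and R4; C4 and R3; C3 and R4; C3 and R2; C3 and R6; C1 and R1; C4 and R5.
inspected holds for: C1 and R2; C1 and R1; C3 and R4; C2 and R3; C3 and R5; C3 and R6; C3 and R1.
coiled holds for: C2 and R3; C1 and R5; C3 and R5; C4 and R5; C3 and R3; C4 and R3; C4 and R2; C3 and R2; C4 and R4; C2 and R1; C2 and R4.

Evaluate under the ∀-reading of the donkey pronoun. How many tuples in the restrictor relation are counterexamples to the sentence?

"it" takes "a rope" as antecedent — a donkey pronoun bound across the clause boundary.
Strong reading: for every (c,r) with packed(c,r), inspected(c,r) ∧ coiled(c,r).
Restrictor pairs: (C1,R1) ✗  (C1,R2) ✗  (C2,R4) ✗  (C3,R2) ✗  (C3,R3) ✗  (C3,R4) ✗  (C3,R6) ✗  (C4,R3) ✗  (C4,R5) ✗
Counterexamples (restrictor pairs failing the scope): 9.

9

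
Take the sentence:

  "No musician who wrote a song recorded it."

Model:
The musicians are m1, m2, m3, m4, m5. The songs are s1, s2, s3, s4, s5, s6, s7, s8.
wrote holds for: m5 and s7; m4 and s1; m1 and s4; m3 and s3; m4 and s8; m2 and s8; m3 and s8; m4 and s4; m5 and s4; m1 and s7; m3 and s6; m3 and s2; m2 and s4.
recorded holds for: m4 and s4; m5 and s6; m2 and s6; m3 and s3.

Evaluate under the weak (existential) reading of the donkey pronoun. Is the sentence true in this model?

"it" takes "a song" as antecedent — a donkey pronoun bound across the clause boundary.
Truth condition: for no (m,s) with wrote(m,s) does recorded(m,s) hold.
Restrictor pairs — does the scope hold? (m1,s4):fails  (m1,s7):fails  (m2,s4):fails  (m2,s8):fails  (m3,s2):fails  (m3,s3):holds  (m3,s6):fails  (m3,s8):fails  (m4,s1):fails  (m4,s4):holds  (m4,s8):fails  (m5,s4):fails  (m5,s7):fails
Scope holds for 2 pair(s), so the sentence is false.

False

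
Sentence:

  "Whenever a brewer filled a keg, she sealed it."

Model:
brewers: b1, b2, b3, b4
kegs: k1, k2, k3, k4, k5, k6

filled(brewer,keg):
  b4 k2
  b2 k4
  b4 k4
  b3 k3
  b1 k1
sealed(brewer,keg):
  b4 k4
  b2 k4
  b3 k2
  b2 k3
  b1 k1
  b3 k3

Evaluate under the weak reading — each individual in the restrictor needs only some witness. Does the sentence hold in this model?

True

"it" takes "a keg" as antecedent — a donkey pronoun bound across the clause boundary.
Weak reading: every brewer b with some filled-keg has at least one filled-keg k such that sealed(b,k).
Per brewer: b1:✓  b2:✓  b3:✓  b4:✓
Every brewer in the restrictor has a witness.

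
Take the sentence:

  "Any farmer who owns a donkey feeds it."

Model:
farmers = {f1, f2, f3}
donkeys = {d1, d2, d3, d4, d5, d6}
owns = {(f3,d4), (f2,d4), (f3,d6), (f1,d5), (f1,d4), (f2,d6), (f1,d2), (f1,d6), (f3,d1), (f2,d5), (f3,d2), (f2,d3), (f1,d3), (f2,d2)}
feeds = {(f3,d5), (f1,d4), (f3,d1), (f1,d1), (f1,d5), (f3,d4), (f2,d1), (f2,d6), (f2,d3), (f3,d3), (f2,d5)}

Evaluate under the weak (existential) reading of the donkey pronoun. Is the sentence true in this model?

"it" takes "a donkey" as antecedent — a donkey pronoun bound across the clause boundary.
Weak reading: every farmer f with some owns-donkey has at least one owns-donkey d such that feeds(f,d).
Per farmer: f1:✓  f2:✓  f3:✓
Every farmer in the restrictor has a witness.

True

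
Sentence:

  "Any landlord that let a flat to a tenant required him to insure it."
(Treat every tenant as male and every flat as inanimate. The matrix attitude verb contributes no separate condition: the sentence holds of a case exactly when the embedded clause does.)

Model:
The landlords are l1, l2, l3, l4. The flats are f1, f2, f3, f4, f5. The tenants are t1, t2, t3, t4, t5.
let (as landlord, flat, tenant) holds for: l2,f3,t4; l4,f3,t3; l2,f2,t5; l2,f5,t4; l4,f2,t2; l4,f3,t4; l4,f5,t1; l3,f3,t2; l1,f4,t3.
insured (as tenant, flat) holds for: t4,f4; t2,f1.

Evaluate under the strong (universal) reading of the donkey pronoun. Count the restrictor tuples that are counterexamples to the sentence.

"him" takes "a tenant" as antecedent and "it" takes "a flat"; both are donkey pronouns co-varying with the restrictor.
Strong reading: for every (l,f,t) with let(l,f,t), insured(t,f).
Restrictor triples: (l1,f4,t3)→insured(t3,f4) ✗  (l2,f2,t5)→insured(t5,f2) ✗  (l2,f3,t4)→insured(t4,f3) ✗  (l2,f5,t4)→insured(t4,f5) ✗  (l3,f3,t2)→insured(t2,f3) ✗  (l4,f2,t2)→insured(t2,f2) ✗  (l4,f3,t3)→insured(t3,f3) ✗  (l4,f3,t4)→insured(t4,f3) ✗  (l4,f5,t1)→insured(t1,f5) ✗
Counterexamples (restrictor triples failing the scope): 9.

9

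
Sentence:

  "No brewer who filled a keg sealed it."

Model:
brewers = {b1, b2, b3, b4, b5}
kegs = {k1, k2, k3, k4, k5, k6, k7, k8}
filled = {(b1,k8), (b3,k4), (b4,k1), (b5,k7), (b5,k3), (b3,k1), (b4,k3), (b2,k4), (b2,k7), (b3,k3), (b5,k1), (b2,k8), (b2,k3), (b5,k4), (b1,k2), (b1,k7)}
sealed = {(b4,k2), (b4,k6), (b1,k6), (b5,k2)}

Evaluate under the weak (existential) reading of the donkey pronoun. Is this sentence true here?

"it" takes "a keg" as antecedent — a donkey pronoun bound across the clause boundary.
Truth condition: for no (b,k) with filled(b,k) does sealed(b,k) hold.
Restrictor pairs — does the scope hold? (b1,k2):fails  (b1,k7):fails  (b1,k8):fails  (b2,k3):fails  (b2,k4):fails  (b2,k7):fails  (b2,k8):fails  (b3,k1):fails  (b3,k3):fails  (b3,k4):fails  (b4,k1):fails  (b4,k3):fails  (b5,k1):fails  (b5,k3):fails  (b5,k4):fails  (b5,k7):fails
Scope holds for no restrictor pair, so the sentence is true.

True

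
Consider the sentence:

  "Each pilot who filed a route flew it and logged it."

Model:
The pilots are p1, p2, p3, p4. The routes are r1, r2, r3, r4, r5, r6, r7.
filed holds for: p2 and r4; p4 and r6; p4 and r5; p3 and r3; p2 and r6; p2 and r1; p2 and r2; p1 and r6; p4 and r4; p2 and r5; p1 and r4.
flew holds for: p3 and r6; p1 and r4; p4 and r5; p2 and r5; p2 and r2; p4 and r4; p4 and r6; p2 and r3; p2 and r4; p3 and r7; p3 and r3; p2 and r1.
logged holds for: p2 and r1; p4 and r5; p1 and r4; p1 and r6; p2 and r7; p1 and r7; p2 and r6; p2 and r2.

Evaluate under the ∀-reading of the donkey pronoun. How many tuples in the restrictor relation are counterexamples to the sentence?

7

"it" takes "a route" as antecedent — a donkey pronoun bound across the clause boundary.
Strong reading: for every (p,r) with filed(p,r), flew(p,r) ∧ logged(p,r).
Restrictor pairs: (p1,r4) ✓  (p1,r6) ✗  (p2,r1) ✓  (p2,r2) ✓  (p2,r4) ✗  (p2,r5) ✗  (p2,r6) ✗  (p3,r3) ✗  (p4,r4) ✗  (p4,r5) ✓  (p4,r6) ✗
Counterexamples (restrictor pairs failing the scope): 7.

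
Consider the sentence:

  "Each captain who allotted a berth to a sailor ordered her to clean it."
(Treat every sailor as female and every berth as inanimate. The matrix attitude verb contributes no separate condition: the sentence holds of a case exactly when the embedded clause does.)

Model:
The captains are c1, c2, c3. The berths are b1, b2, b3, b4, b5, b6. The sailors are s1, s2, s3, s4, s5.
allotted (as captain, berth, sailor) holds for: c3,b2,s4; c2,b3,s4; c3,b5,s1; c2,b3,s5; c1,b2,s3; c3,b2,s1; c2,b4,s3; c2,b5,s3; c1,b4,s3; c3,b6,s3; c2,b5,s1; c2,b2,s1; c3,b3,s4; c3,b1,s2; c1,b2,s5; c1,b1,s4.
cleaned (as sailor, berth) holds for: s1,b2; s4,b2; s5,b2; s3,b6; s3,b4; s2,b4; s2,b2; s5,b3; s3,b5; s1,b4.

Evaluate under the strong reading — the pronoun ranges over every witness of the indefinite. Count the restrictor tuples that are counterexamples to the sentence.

"her" takes "a sailor" as antecedent and "it" takes "a berth"; both are donkey pronouns co-varying with the restrictor.
Strong reading: for every (c,b,s) with allotted(c,b,s), cleaned(s,b).
Restrictor triples: (c1,b1,s4)→cleaned(s4,b1) ✗  (c1,b2,s3)→cleaned(s3,b2) ✗  (c1,b2,s5)→cleaned(s5,b2) ✓  (c1,b4,s3)→cleaned(s3,b4) ✓  (c2,b2,s1)→cleaned(s1,b2) ✓  (c2,b3,s4)→cleaned(s4,b3) ✗  (c2,b3,s5)→cleaned(s5,b3) ✓  (c2,b4,s3)→cleaned(s3,b4) ✓  (c2,b5,s1)→cleaned(s1,b5) ✗  (c2,b5,s3)→cleaned(s3,b5) ✓  (c3,b1,s2)→cleaned(s2,b1) ✗  (c3,b2,s1)→cleaned(s1,b2) ✓  (c3,b2,s4)→cleaned(s4,b2) ✓  (c3,b3,s4)→cleaned(s4,b3) ✗  (c3,b5,s1)→cleaned(s1,b5) ✗  (c3,b6,s3)→cleaned(s3,b6) ✓
Counterexamples (restrictor triples failing the scope): 7.

7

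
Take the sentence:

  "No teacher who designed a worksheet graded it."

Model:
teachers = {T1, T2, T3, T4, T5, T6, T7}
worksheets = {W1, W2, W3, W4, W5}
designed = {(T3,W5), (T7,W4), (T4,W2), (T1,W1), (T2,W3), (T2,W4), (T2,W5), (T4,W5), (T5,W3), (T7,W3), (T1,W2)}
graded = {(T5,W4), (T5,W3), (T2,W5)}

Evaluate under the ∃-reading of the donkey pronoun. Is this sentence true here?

"it" takes "a worksheet" as antecedent — a donkey pronoun bound across the clause boundary.
Truth condition: for no (t,w) with designed(t,w) does graded(t,w) hold.
Restrictor pairs — does the scope hold? (T1,W1):fails  (T1,W2):fails  (T2,W3):fails  (T2,W4):fails  (T2,W5):holds  (T3,W5):fails  (T4,W2):fails  (T4,W5):fails  (T5,W3):holds  (T7,W3):fails  (T7,W4):fails
Scope holds for 2 pair(s), so the sentence is false.

False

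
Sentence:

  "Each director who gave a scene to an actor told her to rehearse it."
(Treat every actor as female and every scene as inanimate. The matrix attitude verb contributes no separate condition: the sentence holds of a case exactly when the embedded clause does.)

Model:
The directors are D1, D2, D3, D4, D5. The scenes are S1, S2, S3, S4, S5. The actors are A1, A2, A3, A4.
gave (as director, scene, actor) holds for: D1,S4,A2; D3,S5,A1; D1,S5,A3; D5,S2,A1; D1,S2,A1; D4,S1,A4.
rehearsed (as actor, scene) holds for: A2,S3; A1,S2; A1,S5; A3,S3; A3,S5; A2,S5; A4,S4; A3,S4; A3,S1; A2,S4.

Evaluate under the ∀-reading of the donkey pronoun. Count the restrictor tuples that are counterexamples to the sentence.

"her" takes "an actor" as antecedent and "it" takes "a scene"; both are donkey pronouns co-varying with the restrictor.
Strong reading: for every (d,s,a) with gave(d,s,a), rehearsed(a,s).
Restrictor triples: (D1,S2,A1)→rehearsed(A1,S2) ✓  (D1,S4,A2)→rehearsed(A2,S4) ✓  (D1,S5,A3)→rehearsed(A3,S5) ✓  (D3,S5,A1)→rehearsed(A1,S5) ✓  (D4,S1,A4)→rehearsed(A4,S1) ✗  (D5,S2,A1)→rehearsed(A1,S2) ✓
Counterexamples (restrictor triples failing the scope): 1.

1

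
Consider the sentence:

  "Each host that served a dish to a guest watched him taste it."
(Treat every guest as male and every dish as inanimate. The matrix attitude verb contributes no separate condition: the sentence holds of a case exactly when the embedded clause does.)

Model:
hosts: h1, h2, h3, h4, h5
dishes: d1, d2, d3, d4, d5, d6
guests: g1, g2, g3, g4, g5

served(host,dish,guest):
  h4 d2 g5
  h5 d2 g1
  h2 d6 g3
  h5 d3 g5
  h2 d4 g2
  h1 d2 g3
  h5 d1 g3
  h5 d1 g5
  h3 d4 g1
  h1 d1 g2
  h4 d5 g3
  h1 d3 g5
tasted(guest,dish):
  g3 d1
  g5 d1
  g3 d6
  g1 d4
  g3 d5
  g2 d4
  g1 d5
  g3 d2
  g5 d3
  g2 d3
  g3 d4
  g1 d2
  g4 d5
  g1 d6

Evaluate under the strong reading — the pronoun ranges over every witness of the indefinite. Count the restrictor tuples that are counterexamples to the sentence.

"him" takes "a guest" as antecedent and "it" takes "a dish"; both are donkey pronouns co-varying with the restrictor.
Strong reading: for every (h,d,g) with served(h,d,g), tasted(g,d).
Restrictor triples: (h1,d1,g2)→tasted(g2,d1) ✗  (h1,d2,g3)→tasted(g3,d2) ✓  (h1,d3,g5)→tasted(g5,d3) ✓  (h2,d4,g2)→tasted(g2,d4) ✓  (h2,d6,g3)→tasted(g3,d6) ✓  (h3,d4,g1)→tasted(g1,d4) ✓  (h4,d2,g5)→tasted(g5,d2) ✗  (h4,d5,g3)→tasted(g3,d5) ✓  (h5,d1,g3)→tasted(g3,d1) ✓  (h5,d1,g5)→tasted(g5,d1) ✓  (h5,d2,g1)→tasted(g1,d2) ✓  (h5,d3,g5)→tasted(g5,d3) ✓
Counterexamples (restrictor triples failing the scope): 2.

2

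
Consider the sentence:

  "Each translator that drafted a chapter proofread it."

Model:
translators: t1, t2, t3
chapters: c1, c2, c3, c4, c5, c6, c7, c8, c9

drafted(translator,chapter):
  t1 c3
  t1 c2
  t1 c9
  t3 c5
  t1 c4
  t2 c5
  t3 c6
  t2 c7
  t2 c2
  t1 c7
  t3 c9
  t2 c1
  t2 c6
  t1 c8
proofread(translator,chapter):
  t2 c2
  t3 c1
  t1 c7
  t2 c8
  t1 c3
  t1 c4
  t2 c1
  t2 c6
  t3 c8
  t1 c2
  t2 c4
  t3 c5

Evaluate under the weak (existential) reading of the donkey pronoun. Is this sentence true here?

True

"it" takes "a chapter" as antecedent — a donkey pronoun bound across the clause boundary.
Weak reading: every translator t with some drafted-chapter has at least one drafted-chapter c such that proofread(t,c).
Per translator: t1:✓  t2:✓  t3:✓
Every translator in the restrictor has a witness.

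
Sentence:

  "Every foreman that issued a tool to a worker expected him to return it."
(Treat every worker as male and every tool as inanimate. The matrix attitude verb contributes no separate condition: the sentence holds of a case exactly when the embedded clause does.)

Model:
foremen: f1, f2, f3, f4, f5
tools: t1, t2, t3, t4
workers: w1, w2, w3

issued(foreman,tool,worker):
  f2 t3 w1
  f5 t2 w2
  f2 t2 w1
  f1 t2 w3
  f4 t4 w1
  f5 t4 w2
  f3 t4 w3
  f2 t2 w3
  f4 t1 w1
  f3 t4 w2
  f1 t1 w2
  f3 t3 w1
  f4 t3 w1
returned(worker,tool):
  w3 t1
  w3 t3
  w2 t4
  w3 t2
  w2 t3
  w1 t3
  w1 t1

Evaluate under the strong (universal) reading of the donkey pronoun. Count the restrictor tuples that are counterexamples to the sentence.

"him" takes "a worker" as antecedent and "it" takes "a tool"; both are donkey pronouns co-varying with the restrictor.
Strong reading: for every (f,t,w) with issued(f,t,w), returned(w,t).
Restrictor triples: (f1,t1,w2)→returned(w2,t1) ✗  (f1,t2,w3)→returned(w3,t2) ✓  (f2,t2,w1)→returned(w1,t2) ✗  (f2,t2,w3)→returned(w3,t2) ✓  (f2,t3,w1)→returned(w1,t3) ✓  (f3,t3,w1)→returned(w1,t3) ✓  (f3,t4,w2)→returned(w2,t4) ✓  (f3,t4,w3)→returned(w3,t4) ✗  (f4,t1,w1)→returned(w1,t1) ✓  (f4,t3,w1)→returned(w1,t3) ✓  (f4,t4,w1)→returned(w1,t4) ✗  (f5,t2,w2)→returned(w2,t2) ✗  (f5,t4,w2)→returned(w2,t4) ✓
Counterexamples (restrictor triples failing the scope): 5.

5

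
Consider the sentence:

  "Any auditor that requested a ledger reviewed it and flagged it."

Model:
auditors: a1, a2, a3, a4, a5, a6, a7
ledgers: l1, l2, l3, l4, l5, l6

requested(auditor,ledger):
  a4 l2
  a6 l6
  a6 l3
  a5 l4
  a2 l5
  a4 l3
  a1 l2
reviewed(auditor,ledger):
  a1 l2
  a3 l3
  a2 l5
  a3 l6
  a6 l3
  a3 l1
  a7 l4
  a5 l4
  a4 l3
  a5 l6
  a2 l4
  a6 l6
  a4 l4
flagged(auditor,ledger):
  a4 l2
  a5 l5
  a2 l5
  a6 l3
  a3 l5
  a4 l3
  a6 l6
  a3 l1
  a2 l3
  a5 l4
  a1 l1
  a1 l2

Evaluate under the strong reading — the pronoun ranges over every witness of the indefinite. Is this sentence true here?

"it" takes "a ledger" as antecedent — a donkey pronoun bound across the clause boundary.
Strong reading: for every (a,l) with requested(a,l), reviewed(a,l) ∧ flagged(a,l).
Restrictor pairs: (a1,l2) ✓  (a2,l5) ✓  (a4,l2) ✗  (a4,l3) ✓  (a5,l4) ✓  (a6,l3) ✓  (a6,l6) ✓
Counterexample: (a4,l2) is in requested but fails the scope.

False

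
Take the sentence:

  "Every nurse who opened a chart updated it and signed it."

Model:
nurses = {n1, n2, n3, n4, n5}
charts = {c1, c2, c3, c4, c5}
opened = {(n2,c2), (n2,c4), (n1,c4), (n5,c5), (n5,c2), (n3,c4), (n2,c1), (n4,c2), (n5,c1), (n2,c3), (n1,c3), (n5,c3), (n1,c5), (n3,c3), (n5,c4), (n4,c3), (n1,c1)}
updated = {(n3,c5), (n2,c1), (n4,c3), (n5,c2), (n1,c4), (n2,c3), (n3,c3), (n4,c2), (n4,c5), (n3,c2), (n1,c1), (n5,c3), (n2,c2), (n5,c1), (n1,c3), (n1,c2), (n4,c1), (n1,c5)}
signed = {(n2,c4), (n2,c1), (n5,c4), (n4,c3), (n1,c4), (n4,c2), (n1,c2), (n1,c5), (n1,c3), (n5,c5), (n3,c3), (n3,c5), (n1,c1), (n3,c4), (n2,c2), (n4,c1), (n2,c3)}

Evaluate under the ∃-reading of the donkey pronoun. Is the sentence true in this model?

False

"it" takes "a chart" as antecedent — a donkey pronoun bound across the clause boundary.
Weak reading: every nurse n with some opened-chart has at least one opened-chart c such that updated(n,c) ∧ signed(n,c).
Per nurse: n1:✓  n2:✓  n3:✓  n4:✓  n5:✗
n5 has no witness among its opened-charts.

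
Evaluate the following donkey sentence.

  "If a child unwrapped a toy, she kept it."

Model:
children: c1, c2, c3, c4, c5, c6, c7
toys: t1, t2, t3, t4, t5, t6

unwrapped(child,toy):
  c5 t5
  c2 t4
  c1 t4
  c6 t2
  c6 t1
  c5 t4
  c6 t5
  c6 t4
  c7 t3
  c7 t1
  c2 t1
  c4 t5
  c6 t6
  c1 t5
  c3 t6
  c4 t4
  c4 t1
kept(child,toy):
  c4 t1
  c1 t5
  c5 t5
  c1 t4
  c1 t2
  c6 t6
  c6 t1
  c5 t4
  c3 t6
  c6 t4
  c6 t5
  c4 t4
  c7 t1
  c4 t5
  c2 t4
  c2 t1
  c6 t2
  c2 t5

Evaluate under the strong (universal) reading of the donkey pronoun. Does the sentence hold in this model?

"it" takes "a toy" as antecedent — a donkey pronoun bound across the clause boundary.
Strong reading: for every (c,t) with unwrapped(c,t), kept(c,t).
Restrictor pairs: (c1,t4) ✓  (c1,t5) ✓  (c2,t1) ✓  (c2,t4) ✓  (c3,t6) ✓  (c4,t1) ✓  (c4,t4) ✓  (c4,t5) ✓  (c5,t4) ✓  (c5,t5) ✓  (c6,t1) ✓  (c6,t2) ✓  (c6,t4) ✓  (c6,t5) ✓  (c6,t6) ✓  (c7,t1) ✓  (c7,t3) ✗
Counterexample: (c7,t3) is in unwrapped but fails the scope.

False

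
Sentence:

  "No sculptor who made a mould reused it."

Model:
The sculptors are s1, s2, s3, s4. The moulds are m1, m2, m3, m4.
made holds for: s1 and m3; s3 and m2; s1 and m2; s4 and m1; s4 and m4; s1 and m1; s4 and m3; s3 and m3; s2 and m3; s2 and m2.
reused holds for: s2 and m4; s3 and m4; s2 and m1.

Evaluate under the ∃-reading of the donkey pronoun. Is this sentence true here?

True

"it" takes "a mould" as antecedent — a donkey pronoun bound across the clause boundary.
Truth condition: for no (s,m) with made(s,m) does reused(s,m) hold.
Restrictor pairs — does the scope hold? (s1,m1):fails  (s1,m2):fails  (s1,m3):fails  (s2,m2):fails  (s2,m3):fails  (s3,m2):fails  (s3,m3):fails  (s4,m1):fails  (s4,m3):fails  (s4,m4):fails
Scope holds for no restrictor pair, so the sentence is true.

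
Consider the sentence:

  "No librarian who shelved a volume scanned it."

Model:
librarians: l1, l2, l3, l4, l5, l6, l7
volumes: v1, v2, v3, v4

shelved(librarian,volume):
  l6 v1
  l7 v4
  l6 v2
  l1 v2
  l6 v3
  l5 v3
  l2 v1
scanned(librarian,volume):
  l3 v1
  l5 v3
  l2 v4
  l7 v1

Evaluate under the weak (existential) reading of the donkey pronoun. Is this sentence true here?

False

"it" takes "a volume" as antecedent — a donkey pronoun bound across the clause boundary.
Truth condition: for no (l,v) with shelved(l,v) does scanned(l,v) hold.
Restrictor pairs — does the scope hold? (l1,v2):fails  (l2,v1):fails  (l5,v3):holds  (l6,v1):fails  (l6,v2):fails  (l6,v3):fails  (l7,v4):fails
Scope holds for 1 pair(s), so the sentence is false.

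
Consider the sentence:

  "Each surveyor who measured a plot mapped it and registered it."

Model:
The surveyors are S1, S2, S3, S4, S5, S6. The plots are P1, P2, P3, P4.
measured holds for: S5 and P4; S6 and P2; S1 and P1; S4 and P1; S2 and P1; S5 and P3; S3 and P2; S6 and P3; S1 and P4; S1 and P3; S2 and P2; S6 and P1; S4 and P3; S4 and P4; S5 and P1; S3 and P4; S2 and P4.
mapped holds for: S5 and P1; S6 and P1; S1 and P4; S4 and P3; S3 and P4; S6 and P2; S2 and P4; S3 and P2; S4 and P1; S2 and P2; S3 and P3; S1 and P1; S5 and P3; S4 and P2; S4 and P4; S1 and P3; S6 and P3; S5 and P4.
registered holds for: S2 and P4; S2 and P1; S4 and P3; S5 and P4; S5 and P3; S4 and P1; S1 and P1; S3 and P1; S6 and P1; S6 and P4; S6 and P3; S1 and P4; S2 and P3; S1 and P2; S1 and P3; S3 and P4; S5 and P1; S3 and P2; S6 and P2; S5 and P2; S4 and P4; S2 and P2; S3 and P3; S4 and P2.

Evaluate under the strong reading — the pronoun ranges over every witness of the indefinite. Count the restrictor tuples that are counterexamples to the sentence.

1

"it" takes "a plot" as antecedent — a donkey pronoun bound across the clause boundary.
Strong reading: for every (s,p) with measured(s,p), mapped(s,p) ∧ registered(s,p).
Restrictor pairs: (S1,P1) ✓  (S1,P3) ✓  (S1,P4) ✓  (S2,P1) ✗  (S2,P2) ✓  (S2,P4) ✓  (S3,P2) ✓  (S3,P4) ✓  (S4,P1) ✓  (S4,P3) ✓  (S4,P4) ✓  (S5,P1) ✓  (S5,P3) ✓  (S5,P4) ✓  (S6,P1) ✓  (S6,P2) ✓  (S6,P3) ✓
Counterexamples (restrictor pairs failing the scope): 1.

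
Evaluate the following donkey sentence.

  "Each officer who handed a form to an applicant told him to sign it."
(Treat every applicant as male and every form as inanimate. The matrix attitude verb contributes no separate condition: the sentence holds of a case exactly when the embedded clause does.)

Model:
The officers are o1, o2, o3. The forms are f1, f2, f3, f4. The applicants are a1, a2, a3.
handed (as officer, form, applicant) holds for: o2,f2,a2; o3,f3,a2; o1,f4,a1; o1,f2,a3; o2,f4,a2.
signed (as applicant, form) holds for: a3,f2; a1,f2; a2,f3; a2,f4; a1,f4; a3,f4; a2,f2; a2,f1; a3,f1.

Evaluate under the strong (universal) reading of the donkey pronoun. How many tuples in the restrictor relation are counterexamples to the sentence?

"him" takes "an applicant" as antecedent and "it" takes "a form"; both are donkey pronouns co-varying with the restrictor.
Strong reading: for every (o,f,a) with handed(o,f,a), signed(a,f).
Restrictor triples: (o1,f2,a3)→signed(a3,f2) ✓  (o1,f4,a1)→signed(a1,f4) ✓  (o2,f2,a2)→signed(a2,f2) ✓  (o2,f4,a2)→signed(a2,f4) ✓  (o3,f3,a2)→signed(a2,f3) ✓
Counterexamples (restrictor triples failing the scope): 0.

0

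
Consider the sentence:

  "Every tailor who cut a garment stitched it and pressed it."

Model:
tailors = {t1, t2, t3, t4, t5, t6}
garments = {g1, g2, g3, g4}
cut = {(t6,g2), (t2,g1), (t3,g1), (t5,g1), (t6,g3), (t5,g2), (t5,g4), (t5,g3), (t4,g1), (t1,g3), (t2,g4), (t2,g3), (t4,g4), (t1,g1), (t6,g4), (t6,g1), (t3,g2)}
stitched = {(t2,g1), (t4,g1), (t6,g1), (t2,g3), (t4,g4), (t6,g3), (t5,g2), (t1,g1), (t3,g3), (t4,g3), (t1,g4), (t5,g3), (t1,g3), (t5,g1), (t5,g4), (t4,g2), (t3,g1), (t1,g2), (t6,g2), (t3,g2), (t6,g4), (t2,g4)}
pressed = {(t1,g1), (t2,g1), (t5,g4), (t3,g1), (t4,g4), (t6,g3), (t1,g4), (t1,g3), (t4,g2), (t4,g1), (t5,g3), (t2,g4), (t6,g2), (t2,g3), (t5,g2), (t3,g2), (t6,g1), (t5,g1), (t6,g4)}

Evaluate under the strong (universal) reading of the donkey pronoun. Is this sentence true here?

True

"it" takes "a garment" as antecedent — a donkey pronoun bound across the clause boundary.
Strong reading: for every (t,g) with cut(t,g), stitched(t,g) ∧ pressed(t,g).
Restrictor pairs: (t1,g1) ✓  (t1,g3) ✓  (t2,g1) ✓  (t2,g3) ✓  (t2,g4) ✓  (t3,g1) ✓  (t3,g2) ✓  (t4,g1) ✓  (t4,g4) ✓  (t5,g1) ✓  (t5,g2) ✓  (t5,g3) ✓  (t5,g4) ✓  (t6,g1) ✓  (t6,g2) ✓  (t6,g3) ✓  (t6,g4) ✓
Every restrictor pair satisfies the scope.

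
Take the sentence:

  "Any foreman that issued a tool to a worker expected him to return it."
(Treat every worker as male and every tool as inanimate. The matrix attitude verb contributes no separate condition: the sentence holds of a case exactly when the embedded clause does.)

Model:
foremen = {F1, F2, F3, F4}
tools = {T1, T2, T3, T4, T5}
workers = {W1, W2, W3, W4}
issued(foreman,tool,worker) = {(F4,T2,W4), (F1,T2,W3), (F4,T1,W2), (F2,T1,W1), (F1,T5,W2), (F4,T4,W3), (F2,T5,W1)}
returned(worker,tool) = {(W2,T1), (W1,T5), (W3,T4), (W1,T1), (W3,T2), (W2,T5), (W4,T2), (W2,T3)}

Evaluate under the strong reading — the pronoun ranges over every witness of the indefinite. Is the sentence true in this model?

"him" takes "a worker" as antecedent and "it" takes "a tool"; both are donkey pronouns co-varying with the restrictor.
Strong reading: for every (f,t,w) with issued(f,t,w), returned(w,t).
Restrictor triples: (F1,T2,W3)→returned(W3,T2) ✓  (F1,T5,W2)→returned(W2,T5) ✓  (F2,T1,W1)→returned(W1,T1) ✓  (F2,T5,W1)→returned(W1,T5) ✓  (F4,T1,W2)→returned(W2,T1) ✓  (F4,T2,W4)→returned(W4,T2) ✓  (F4,T4,W3)→returned(W3,T4) ✓
Every restrictor triple satisfies the scope.

True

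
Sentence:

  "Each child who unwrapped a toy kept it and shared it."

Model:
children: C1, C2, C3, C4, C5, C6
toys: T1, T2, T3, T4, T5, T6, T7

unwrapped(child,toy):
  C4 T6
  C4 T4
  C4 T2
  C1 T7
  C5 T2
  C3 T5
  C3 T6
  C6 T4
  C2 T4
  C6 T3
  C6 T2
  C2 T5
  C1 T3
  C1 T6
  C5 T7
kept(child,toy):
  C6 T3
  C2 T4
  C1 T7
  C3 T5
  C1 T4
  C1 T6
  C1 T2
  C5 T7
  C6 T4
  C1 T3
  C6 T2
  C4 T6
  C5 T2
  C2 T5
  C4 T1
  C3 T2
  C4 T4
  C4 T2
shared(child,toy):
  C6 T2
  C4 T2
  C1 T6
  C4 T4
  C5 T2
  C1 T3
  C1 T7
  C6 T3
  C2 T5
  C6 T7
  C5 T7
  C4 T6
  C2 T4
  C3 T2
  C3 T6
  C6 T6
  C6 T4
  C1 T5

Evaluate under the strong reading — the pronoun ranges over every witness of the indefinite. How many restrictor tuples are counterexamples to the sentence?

2

"it" takes "a toy" as antecedent — a donkey pronoun bound across the clause boundary.
Strong reading: for every (c,t) with unwrapped(c,t), kept(c,t) ∧ shared(c,t).
Restrictor pairs: (C1,T3) ✓  (C1,T6) ✓  (C1,T7) ✓  (C2,T4) ✓  (C2,T5) ✓  (C3,T5) ✗  (C3,T6) ✗  (C4,T2) ✓  (C4,T4) ✓  (C4,T6) ✓  (C5,T2) ✓  (C5,T7) ✓  (C6,T2) ✓  (C6,T3) ✓  (C6,T4) ✓
Counterexamples (restrictor pairs failing the scope): 2.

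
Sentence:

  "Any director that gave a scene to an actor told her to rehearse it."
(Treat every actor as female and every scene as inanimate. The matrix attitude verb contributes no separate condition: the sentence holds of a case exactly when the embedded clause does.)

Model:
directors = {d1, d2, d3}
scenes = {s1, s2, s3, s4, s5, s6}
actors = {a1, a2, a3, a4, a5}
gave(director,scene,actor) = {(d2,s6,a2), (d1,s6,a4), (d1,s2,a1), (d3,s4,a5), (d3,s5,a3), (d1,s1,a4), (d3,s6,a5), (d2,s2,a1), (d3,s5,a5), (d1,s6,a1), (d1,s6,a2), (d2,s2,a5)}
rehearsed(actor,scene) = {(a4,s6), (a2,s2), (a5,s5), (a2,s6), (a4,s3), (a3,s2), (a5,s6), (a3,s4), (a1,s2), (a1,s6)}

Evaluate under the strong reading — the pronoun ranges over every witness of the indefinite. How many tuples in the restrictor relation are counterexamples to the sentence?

"her" takes "an actor" as antecedent and "it" takes "a scene"; both are donkey pronouns co-varying with the restrictor.
Strong reading: for every (d,s,a) with gave(d,s,a), rehearsed(a,s).
Restrictor triples: (d1,s1,a4)→rehearsed(a4,s1) ✗  (d1,s2,a1)→rehearsed(a1,s2) ✓  (d1,s6,a1)→rehearsed(a1,s6) ✓  (d1,s6,a2)→rehearsed(a2,s6) ✓  (d1,s6,a4)→rehearsed(a4,s6) ✓  (d2,s2,a1)→rehearsed(a1,s2) ✓  (d2,s2,a5)→rehearsed(a5,s2) ✗  (d2,s6,a2)→rehearsed(a2,s6) ✓  (d3,s4,a5)→rehearsed(a5,s4) ✗  (d3,s5,a3)→rehearsed(a3,s5) ✗  (d3,s5,a5)→rehearsed(a5,s5) ✓  (d3,s6,a5)→rehearsed(a5,s6) ✓
Counterexamples (restrictor triples failing the scope): 4.

4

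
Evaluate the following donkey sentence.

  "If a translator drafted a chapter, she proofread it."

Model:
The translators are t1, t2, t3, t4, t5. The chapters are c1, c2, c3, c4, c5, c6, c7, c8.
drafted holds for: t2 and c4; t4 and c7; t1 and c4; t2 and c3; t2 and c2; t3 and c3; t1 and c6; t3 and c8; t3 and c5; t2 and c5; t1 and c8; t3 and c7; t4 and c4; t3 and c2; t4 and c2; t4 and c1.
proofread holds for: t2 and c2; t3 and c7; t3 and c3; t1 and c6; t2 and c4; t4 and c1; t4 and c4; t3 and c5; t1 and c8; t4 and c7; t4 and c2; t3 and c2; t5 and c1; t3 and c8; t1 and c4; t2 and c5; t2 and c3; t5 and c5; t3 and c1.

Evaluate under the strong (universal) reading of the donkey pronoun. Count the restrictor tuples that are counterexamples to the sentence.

"it" takes "a chapter" as antecedent — a donkey pronoun bound across the clause boundary.
Strong reading: for every (t,c) with drafted(t,c), proofread(t,c).
Restrictor pairs: (t1,c4) ✓  (t1,c6) ✓  (t1,c8) ✓  (t2,c2) ✓  (t2,c3) ✓  (t2,c4) ✓  (t2,c5) ✓  (t3,c2) ✓  (t3,c3) ✓  (t3,c5) ✓  (t3,c7) ✓  (t3,c8) ✓  (t4,c1) ✓  (t4,c2) ✓  (t4,c4) ✓  (t4,c7) ✓
Counterexamples (restrictor pairs failing the scope): 0.

0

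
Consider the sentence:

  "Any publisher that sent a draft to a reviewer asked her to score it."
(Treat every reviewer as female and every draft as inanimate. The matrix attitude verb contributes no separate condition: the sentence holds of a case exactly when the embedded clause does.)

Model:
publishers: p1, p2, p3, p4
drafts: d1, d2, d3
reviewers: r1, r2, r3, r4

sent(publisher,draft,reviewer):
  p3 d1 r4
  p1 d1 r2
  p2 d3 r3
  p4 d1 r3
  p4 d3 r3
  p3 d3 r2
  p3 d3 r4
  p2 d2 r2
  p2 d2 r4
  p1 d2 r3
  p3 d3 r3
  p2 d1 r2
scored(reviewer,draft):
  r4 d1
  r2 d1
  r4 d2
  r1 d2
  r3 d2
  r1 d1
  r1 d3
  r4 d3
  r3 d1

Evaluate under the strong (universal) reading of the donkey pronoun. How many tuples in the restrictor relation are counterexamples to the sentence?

5

"her" takes "a reviewer" as antecedent and "it" takes "a draft"; both are donkey pronouns co-varying with the restrictor.
Strong reading: for every (p,d,r) with sent(p,d,r), scored(r,d).
Restrictor triples: (p1,d1,r2)→scored(r2,d1) ✓  (p1,d2,r3)→scored(r3,d2) ✓  (p2,d1,r2)→scored(r2,d1) ✓  (p2,d2,r2)→scored(r2,d2) ✗  (p2,d2,r4)→scored(r4,d2) ✓  (p2,d3,r3)→scored(r3,d3) ✗  (p3,d1,r4)→scored(r4,d1) ✓  (p3,d3,r2)→scored(r2,d3) ✗  (p3,d3,r3)→scored(r3,d3) ✗  (p3,d3,r4)→scored(r4,d3) ✓  (p4,d1,r3)→scored(r3,d1) ✓  (p4,d3,r3)→scored(r3,d3) ✗
Counterexamples (restrictor triples failing the scope): 5.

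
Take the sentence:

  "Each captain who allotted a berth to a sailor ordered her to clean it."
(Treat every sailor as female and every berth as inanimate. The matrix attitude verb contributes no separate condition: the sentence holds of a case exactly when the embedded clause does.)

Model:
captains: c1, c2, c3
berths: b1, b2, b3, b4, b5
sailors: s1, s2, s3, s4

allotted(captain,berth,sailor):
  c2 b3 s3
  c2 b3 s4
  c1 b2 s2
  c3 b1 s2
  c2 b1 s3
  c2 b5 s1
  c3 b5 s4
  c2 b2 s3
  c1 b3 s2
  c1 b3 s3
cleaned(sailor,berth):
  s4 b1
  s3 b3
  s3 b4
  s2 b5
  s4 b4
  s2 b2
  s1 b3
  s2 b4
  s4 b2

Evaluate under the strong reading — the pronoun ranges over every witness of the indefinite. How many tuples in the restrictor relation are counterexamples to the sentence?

"her" takes "a sailor" as antecedent and "it" takes "a berth"; both are donkey pronouns co-varying with the restrictor.
Strong reading: for every (c,b,s) with allotted(c,b,s), cleaned(s,b).
Restrictor triples: (c1,b2,s2)→cleaned(s2,b2) ✓  (c1,b3,s2)→cleaned(s2,b3) ✗  (c1,b3,s3)→cleaned(s3,b3) ✓  (c2,b1,s3)→cleaned(s3,b1) ✗  (c2,b2,s3)→cleaned(s3,b2) ✗  (c2,b3,s3)→cleaned(s3,b3) ✓  (c2,b3,s4)→cleaned(s4,b3) ✗  (c2,b5,s1)→cleaned(s1,b5) ✗  (c3,b1,s2)→cleaned(s2,b1) ✗  (c3,b5,s4)→cleaned(s4,b5) ✗
Counterexamples (restrictor triples failing the scope): 7.

7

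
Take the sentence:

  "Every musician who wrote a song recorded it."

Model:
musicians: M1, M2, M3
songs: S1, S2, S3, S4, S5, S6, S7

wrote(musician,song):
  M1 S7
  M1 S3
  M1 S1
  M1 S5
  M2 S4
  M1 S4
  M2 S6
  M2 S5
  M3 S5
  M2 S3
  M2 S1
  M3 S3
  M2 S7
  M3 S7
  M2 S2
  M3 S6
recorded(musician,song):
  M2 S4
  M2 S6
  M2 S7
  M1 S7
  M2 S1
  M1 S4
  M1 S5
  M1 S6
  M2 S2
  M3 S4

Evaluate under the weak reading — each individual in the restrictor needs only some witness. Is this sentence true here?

False

"it" takes "a song" as antecedent — a donkey pronoun bound across the clause boundary.
Weak reading: every musician m with some wrote-song has at least one wrote-song s such that recorded(m,s).
Per musician: M1:✓  M2:✓  M3:✗
M3 has no witness among its wrote-songs.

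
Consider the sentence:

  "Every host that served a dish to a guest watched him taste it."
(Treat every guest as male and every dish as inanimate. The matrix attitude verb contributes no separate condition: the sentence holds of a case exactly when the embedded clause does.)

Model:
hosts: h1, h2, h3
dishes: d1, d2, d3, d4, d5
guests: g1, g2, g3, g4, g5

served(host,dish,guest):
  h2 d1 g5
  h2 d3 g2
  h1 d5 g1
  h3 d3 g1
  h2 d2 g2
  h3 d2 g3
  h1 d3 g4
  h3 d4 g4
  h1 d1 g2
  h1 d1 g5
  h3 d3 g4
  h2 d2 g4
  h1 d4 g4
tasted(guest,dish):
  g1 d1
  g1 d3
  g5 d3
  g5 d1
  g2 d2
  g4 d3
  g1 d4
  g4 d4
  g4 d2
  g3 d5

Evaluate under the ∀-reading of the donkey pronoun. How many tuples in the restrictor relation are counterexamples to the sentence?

4

"him" takes "a guest" as antecedent and "it" takes "a dish"; both are donkey pronouns co-varying with the restrictor.
Strong reading: for every (h,d,g) with served(h,d,g), tasted(g,d).
Restrictor triples: (h1,d1,g2)→tasted(g2,d1) ✗  (h1,d1,g5)→tasted(g5,d1) ✓  (h1,d3,g4)→tasted(g4,d3) ✓  (h1,d4,g4)→tasted(g4,d4) ✓  (h1,d5,g1)→tasted(g1,d5) ✗  (h2,d1,g5)→tasted(g5,d1) ✓  (h2,d2,g2)→tasted(g2,d2) ✓  (h2,d2,g4)→tasted(g4,d2) ✓  (h2,d3,g2)→tasted(g2,d3) ✗  (h3,d2,g3)→tasted(g3,d2) ✗  (h3,d3,g1)→tasted(g1,d3) ✓  (h3,d3,g4)→tasted(g4,d3) ✓  (h3,d4,g4)→tasted(g4,d4) ✓
Counterexamples (restrictor triples failing the scope): 4.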